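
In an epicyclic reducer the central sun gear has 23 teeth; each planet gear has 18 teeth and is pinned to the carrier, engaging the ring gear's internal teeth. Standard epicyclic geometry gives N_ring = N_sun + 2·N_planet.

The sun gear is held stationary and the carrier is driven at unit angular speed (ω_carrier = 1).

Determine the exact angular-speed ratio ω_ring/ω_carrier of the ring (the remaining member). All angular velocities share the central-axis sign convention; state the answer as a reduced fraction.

N_ring = 23 + 2·18 = 59
23(ω_s−ω_c) = −59(ω_r−ω_c),  ω_s=0, ω_c=1
ω_r = 1 − (23/59)(0−1) = 82/59
ω_r/ω_c = 82/59

82/59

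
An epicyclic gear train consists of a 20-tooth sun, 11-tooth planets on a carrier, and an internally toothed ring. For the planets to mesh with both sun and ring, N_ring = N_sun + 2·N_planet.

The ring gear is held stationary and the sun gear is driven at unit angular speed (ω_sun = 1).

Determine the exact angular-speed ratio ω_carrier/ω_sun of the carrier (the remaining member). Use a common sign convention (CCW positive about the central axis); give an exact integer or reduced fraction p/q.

10/31

N_ring = 20 + 2·11 = 42
20(ω_s−ω_c) = −42(ω_r−ω_c),  ω_r=0, ω_s=1
20(1−ω_c) = −42(0−ω_c)  ⇒  62ω_c = 20  ⇒  ω_c = 10/31
ω_c/ω_s = 10/31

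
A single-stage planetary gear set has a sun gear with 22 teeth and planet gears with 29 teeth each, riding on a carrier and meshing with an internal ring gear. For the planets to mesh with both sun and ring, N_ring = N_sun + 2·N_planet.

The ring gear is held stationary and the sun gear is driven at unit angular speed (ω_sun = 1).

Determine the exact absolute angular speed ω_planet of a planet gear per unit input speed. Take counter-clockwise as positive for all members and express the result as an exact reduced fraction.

-11/29

N_ring = 22 + 2·29 = 80
22(ω_s−ω_c) = −80(ω_r−ω_c),  ω_r=0, ω_s=1
22(1−ω_c) = −80(0−ω_c)  ⇒  102ω_c = 22  ⇒  ω_c = 11/51
sun–planet: 22·(1−11/51) = −29·(ω_p−ω_c)  ⇒  ω_p−ω_c = −(22/29)·(40/51) = -880/1479
ω_p = 11/51 − 880/1479 = -11/29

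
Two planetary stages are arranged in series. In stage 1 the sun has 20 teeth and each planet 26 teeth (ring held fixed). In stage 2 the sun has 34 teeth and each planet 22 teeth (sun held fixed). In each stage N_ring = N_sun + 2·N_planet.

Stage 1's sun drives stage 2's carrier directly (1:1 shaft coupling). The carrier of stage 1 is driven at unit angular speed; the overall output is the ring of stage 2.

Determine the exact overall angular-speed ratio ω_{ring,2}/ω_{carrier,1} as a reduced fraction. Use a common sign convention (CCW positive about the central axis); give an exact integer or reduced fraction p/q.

Stage 1: N_ring = 20 + 2·26 = 72
Stage 1: 20(ω_s−ω_c) = −72(ω_r−ω_c),  ω_r=0, ω_c=1
Stage 1: ω_s = 1 − (72/20)(0−1) = 23/5
  ⇒ ω_s¹/ω_c¹ = 23/5
Stage 2: N_ring = 34 + 2·22 = 78
Stage 2: 34(ω_s−ω_c) = −78(ω_r−ω_c),  ω_s=0, ω_c=1
Stage 2: ω_r = 1 − (34/78)(0−1) = 56/39
  ⇒ ω_r²/ω_c² = 56/39
Coupling ω_c² = ω_s¹ ⇒ overall = 23/5 × 56/39 = 1288/195

1288/195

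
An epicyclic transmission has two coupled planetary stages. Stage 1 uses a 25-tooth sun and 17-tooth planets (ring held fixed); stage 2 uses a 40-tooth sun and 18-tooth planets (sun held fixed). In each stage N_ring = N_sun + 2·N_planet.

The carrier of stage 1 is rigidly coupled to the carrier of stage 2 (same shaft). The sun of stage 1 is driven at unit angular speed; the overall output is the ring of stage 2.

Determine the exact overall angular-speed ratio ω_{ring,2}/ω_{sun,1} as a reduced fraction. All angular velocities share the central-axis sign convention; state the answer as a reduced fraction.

Stage 1: N_ring = 25 + 2·17 = 59
Stage 1: 25(ω_s−ω_c) = −59(ω_r−ω_c),  ω_r=0, ω_s=1
Stage 1: 25(1−ω_c) = −59(0−ω_c)  ⇒  84ω_c = 25  ⇒  ω_c = 25/84
  ⇒ ω_c¹/ω_s¹ = 25/84
Stage 2: N_ring = 40 + 2·18 = 76
Stage 2: 40(ω_s−ω_c) = −76(ω_r−ω_c),  ω_s=0, ω_c=1
Stage 2: ω_r = 1 − (40/76)(0−1) = 29/19
  ⇒ ω_r²/ω_c² = 29/19
Coupling ω_c² = ω_c¹ ⇒ overall = 25/84 × 29/19 = 725/1596

725/1596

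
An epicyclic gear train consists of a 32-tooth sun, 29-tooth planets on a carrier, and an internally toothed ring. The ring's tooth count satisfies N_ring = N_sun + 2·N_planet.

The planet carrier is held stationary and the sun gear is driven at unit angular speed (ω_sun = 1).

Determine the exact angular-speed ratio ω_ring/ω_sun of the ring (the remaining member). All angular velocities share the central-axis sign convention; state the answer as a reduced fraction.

-16/45

N_ring = 32 + 2·29 = 90
32(ω_s−ω_c) = −90(ω_r−ω_c),  ω_c=0, ω_s=1
ω_r = 0 − (32/90)(1−0) = -16/45
ω_r/ω_s = -16/45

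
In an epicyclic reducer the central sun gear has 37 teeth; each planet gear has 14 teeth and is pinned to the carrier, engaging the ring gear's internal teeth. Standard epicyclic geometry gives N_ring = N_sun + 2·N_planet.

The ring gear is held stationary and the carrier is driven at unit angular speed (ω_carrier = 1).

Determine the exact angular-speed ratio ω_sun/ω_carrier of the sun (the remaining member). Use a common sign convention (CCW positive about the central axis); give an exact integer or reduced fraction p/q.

N_ring = 37 + 2·14 = 65
37(ω_s−ω_c) = −65(ω_r−ω_c),  ω_r=0, ω_c=1
ω_s = 1 − (65/37)(0−1) = 102/37
ω_s/ω_c = 102/37

102/37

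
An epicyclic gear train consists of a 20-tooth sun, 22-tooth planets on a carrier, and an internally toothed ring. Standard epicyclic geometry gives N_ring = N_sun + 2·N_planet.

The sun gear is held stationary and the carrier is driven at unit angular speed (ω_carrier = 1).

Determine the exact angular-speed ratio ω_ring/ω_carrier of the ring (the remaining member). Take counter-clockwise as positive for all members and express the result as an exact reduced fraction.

21/16

N_ring = 20 + 2·22 = 64
20(ω_s−ω_c) = −64(ω_r−ω_c),  ω_s=0, ω_c=1
ω_r = 1 − (20/64)(0−1) = 21/16
ω_r/ω_c = 21/16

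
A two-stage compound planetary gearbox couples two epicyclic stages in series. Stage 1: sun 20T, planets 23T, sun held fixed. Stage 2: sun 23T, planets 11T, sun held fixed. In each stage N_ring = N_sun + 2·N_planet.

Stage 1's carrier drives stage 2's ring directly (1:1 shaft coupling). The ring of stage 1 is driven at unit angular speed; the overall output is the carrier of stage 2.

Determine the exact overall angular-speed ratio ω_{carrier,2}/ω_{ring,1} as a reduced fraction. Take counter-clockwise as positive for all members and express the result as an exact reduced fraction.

1485/2924

Stage 1: N_ring = 20 + 2·23 = 66
Stage 1: 20(ω_s−ω_c) = −66(ω_r−ω_c),  ω_s=0, ω_r=1
Stage 1: 20(0−ω_c) = −66(1−ω_c)  ⇒  86ω_c = 66  ⇒  ω_c = 33/43
  ⇒ ω_c¹/ω_r¹ = 33/43
Stage 2: N_ring = 23 + 2·11 = 45
Stage 2: 23(ω_s−ω_c) = −45(ω_r−ω_c),  ω_s=0, ω_r=1
Stage 2: 23(0−ω_c) = −45(1−ω_c)  ⇒  68ω_c = 45  ⇒  ω_c = 45/68
  ⇒ ω_c²/ω_r² = 45/68
Coupling ω_r² = ω_c¹ ⇒ overall = 33/43 × 45/68 = 1485/2924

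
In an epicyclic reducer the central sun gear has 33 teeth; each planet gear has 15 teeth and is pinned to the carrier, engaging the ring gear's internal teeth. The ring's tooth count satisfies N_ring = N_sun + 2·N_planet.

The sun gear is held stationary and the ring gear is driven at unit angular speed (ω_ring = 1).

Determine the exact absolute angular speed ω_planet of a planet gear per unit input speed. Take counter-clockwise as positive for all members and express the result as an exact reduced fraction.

21/10

N_ring = 33 + 2·15 = 63
33(ω_s−ω_c) = −63(ω_r−ω_c),  ω_s=0, ω_r=1
33(0−ω_c) = −63(1−ω_c)  ⇒  96ω_c = 63  ⇒  ω_c = 21/32
sun–planet: 33·(0−21/32) = −15·(ω_p−ω_c)  ⇒  ω_p−ω_c = −(33/15)·(-21/32) = 231/160
ω_p = 21/32 + 231/160 = 21/10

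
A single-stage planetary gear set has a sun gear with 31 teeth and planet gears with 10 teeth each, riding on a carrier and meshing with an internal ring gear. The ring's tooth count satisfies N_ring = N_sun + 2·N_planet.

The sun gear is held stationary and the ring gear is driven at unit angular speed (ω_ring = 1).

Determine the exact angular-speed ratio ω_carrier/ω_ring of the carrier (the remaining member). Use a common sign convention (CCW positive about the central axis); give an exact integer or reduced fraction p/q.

N_ring = 31 + 2·10 = 51
31(ω_s−ω_c) = −51(ω_r−ω_c),  ω_s=0, ω_r=1
31(0−ω_c) = −51(1−ω_c)  ⇒  82ω_c = 51  ⇒  ω_c = 51/82
ω_c/ω_r = 51/82

51/82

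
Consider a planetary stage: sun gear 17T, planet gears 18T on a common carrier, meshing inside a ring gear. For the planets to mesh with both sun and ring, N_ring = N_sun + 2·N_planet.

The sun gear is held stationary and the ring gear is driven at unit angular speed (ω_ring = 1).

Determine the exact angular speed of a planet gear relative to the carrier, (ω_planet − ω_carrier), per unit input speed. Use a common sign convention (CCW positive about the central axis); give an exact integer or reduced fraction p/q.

901/1260

N_ring = 17 + 2·18 = 53
17(ω_s−ω_c) = −53(ω_r−ω_c),  ω_s=0, ω_r=1
17(0−ω_c) = −53(1−ω_c)  ⇒  70ω_c = 53  ⇒  ω_c = 53/70
sun–planet: 17·(0−53/70) = −18·(ω_p−ω_c)  ⇒  ω_p−ω_c = −(17/18)·(-53/70) = 901/1260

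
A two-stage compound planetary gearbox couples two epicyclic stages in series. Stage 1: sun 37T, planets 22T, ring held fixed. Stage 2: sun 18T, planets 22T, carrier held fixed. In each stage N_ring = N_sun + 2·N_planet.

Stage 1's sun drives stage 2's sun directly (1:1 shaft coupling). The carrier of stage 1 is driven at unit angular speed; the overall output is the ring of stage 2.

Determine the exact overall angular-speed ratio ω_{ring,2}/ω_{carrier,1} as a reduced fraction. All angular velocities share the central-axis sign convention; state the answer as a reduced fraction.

Stage 1: N_ring = 37 + 2·22 = 81
Stage 1: 37(ω_s−ω_c) = −81(ω_r−ω_c),  ω_r=0, ω_c=1
Stage 1: ω_s = 1 − (81/37)(0−1) = 118/37
  ⇒ ω_s¹/ω_c¹ = 118/37
Stage 2: N_ring = 18 + 2·22 = 62
Stage 2: 18(ω_s−ω_c) = −62(ω_r−ω_c),  ω_c=0, ω_s=1
Stage 2: ω_r = 0 − (18/62)(1−0) = -9/31
  ⇒ ω_r²/ω_s² = -9/31
Coupling ω_s² = ω_s¹ ⇒ overall = 118/37 × -9/31 = -1062/1147

-1062/1147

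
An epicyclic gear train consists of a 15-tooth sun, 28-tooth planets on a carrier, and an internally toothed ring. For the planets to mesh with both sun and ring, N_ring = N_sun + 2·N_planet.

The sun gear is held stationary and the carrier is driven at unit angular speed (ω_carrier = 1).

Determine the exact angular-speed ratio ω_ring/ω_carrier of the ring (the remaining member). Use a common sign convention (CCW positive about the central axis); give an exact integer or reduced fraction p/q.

86/71

N_ring = 15 + 2·28 = 71
15(ω_s−ω_c) = −71(ω_r−ω_c),  ω_s=0, ω_c=1
ω_r = 1 − (15/71)(0−1) = 86/71
ω_r/ω_c = 86/71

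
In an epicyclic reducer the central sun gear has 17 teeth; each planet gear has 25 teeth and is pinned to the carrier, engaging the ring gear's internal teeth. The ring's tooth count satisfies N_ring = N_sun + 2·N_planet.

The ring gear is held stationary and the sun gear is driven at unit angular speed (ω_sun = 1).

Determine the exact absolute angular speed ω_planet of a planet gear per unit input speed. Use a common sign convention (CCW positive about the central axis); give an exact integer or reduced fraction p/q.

N_ring = 17 + 2·25 = 67
17(ω_s−ω_c) = −67(ω_r−ω_c),  ω_r=0, ω_s=1
17(1−ω_c) = −67(0−ω_c)  ⇒  84ω_c = 17  ⇒  ω_c = 17/84
sun–planet: 17·(1−17/84) = −25·(ω_p−ω_c)  ⇒  ω_p−ω_c = −(17/25)·(67/84) = -1139/2100
ω_p = 17/84 − 1139/2100 = -17/50

-17/50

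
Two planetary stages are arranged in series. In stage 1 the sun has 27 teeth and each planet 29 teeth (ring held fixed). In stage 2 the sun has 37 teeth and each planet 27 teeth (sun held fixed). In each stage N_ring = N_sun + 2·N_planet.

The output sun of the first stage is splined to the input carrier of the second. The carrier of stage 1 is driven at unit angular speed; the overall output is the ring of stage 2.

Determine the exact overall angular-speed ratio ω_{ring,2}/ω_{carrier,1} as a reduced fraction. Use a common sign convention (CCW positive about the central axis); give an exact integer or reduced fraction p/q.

Stage 1: N_ring = 27 + 2·29 = 85
Stage 1: 27(ω_s−ω_c) = −85(ω_r−ω_c),  ω_r=0, ω_c=1
Stage 1: ω_s = 1 − (85/27)(0−1) = 112/27
  ⇒ ω_s¹/ω_c¹ = 112/27
Stage 2: N_ring = 37 + 2·27 = 91
Stage 2: 37(ω_s−ω_c) = −91(ω_r−ω_c),  ω_s=0, ω_c=1
Stage 2: ω_r = 1 − (37/91)(0−1) = 128/91
  ⇒ ω_r²/ω_c² = 128/91
Coupling ω_c² = ω_s¹ ⇒ overall = 112/27 × 128/91 = 2048/351

2048/351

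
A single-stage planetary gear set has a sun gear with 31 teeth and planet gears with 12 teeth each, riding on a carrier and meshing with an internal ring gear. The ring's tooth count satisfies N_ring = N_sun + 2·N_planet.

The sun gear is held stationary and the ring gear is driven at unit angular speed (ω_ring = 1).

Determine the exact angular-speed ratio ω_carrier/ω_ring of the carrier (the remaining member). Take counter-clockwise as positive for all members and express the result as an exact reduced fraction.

55/86

N_ring = 31 + 2·12 = 55
31(ω_s−ω_c) = −55(ω_r−ω_c),  ω_s=0, ω_r=1
31(0−ω_c) = −55(1−ω_c)  ⇒  86ω_c = 55  ⇒  ω_c = 55/86
ω_c/ω_r = 55/86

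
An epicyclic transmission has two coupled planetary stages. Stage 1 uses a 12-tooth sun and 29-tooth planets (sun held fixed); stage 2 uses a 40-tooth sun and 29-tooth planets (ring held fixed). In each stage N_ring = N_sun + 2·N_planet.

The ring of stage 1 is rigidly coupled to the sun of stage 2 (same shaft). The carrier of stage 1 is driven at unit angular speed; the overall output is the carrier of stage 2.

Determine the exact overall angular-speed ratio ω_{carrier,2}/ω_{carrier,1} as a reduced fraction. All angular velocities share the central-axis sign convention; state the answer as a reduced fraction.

Stage 1: N_ring = 12 + 2·29 = 70
Stage 1: 12(ω_s−ω_c) = −70(ω_r−ω_c),  ω_s=0, ω_c=1
Stage 1: ω_r = 1 − (12/70)(0−1) = 41/35
  ⇒ ω_r¹/ω_c¹ = 41/35
Stage 2: N_ring = 40 + 2·29 = 98
Stage 2: 40(ω_s−ω_c) = −98(ω_r−ω_c),  ω_r=0, ω_s=1
Stage 2: 40(1−ω_c) = −98(0−ω_c)  ⇒  138ω_c = 40  ⇒  ω_c = 20/69
  ⇒ ω_c²/ω_s² = 20/69
Coupling ω_s² = ω_r¹ ⇒ overall = 41/35 × 20/69 = 164/483

164/483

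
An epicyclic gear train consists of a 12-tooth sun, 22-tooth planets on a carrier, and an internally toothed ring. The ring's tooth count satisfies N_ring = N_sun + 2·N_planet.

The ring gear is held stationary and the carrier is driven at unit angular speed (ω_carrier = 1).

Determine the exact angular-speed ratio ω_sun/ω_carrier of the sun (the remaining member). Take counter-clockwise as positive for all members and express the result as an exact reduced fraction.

17/3

N_ring = 12 + 2·22 = 56
12(ω_s−ω_c) = −56(ω_r−ω_c),  ω_r=0, ω_c=1
ω_s = 1 − (56/12)(0−1) = 17/3
ω_s/ω_c = 17/3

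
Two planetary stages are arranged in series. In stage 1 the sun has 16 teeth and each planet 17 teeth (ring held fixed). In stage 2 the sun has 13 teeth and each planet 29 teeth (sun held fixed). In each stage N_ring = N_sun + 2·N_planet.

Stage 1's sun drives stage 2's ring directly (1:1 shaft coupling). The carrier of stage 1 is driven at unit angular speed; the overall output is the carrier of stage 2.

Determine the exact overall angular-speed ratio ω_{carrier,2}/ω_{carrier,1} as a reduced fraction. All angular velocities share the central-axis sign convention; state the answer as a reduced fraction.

781/224

Stage 1: N_ring = 16 + 2·17 = 50
Stage 1: 16(ω_s−ω_c) = −50(ω_r−ω_c),  ω_r=0, ω_c=1
Stage 1: ω_s = 1 − (50/16)(0−1) = 33/8
  ⇒ ω_s¹/ω_c¹ = 33/8
Stage 2: N_ring = 13 + 2·29 = 71
Stage 2: 13(ω_s−ω_c) = −71(ω_r−ω_c),  ω_s=0, ω_r=1
Stage 2: 13(0−ω_c) = −71(1−ω_c)  ⇒  84ω_c = 71  ⇒  ω_c = 71/84
  ⇒ ω_c²/ω_r² = 71/84
Coupling ω_r² = ω_s¹ ⇒ overall = 33/8 × 71/84 = 781/224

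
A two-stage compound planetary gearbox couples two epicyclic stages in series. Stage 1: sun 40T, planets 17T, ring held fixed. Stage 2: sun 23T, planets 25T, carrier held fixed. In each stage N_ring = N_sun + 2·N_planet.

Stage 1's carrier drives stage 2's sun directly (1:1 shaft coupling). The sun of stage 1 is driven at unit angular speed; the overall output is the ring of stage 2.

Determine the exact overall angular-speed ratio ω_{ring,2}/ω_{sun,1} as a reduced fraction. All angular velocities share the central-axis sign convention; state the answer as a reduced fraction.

-460/4161

Stage 1: N_ring = 40 + 2·17 = 74
Stage 1: 40(ω_s−ω_c) = −74(ω_r−ω_c),  ω_r=0, ω_s=1
Stage 1: 40(1−ω_c) = −74(0−ω_c)  ⇒  114ω_c = 40  ⇒  ω_c = 20/57
  ⇒ ω_c¹/ω_s¹ = 20/57
Stage 2: N_ring = 23 + 2·25 = 73
Stage 2: 23(ω_s−ω_c) = −73(ω_r−ω_c),  ω_c=0, ω_s=1
Stage 2: ω_r = 0 − (23/73)(1−0) = -23/73
  ⇒ ω_r²/ω_s² = -23/73
Coupling ω_s² = ω_c¹ ⇒ overall = 20/57 × -23/73 = -460/4161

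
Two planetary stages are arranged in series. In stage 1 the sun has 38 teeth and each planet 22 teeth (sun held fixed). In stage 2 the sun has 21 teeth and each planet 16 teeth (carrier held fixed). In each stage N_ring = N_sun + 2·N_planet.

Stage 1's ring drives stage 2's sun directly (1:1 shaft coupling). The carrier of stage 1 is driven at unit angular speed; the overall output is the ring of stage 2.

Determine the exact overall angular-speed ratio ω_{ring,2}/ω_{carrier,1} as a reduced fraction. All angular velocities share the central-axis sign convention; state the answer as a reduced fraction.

Stage 1: N_ring = 38 + 2·22 = 82
Stage 1: 38(ω_s−ω_c) = −82(ω_r−ω_c),  ω_s=0, ω_c=1
Stage 1: ω_r = 1 − (38/82)(0−1) = 60/41
  ⇒ ω_r¹/ω_c¹ = 60/41
Stage 2: N_ring = 21 + 2·16 = 53
Stage 2: 21(ω_s−ω_c) = −53(ω_r−ω_c),  ω_c=0, ω_s=1
Stage 2: ω_r = 0 − (21/53)(1−0) = -21/53
  ⇒ ω_r²/ω_s² = -21/53
Coupling ω_s² = ω_r¹ ⇒ overall = 60/41 × -21/53 = -1260/2173

-1260/2173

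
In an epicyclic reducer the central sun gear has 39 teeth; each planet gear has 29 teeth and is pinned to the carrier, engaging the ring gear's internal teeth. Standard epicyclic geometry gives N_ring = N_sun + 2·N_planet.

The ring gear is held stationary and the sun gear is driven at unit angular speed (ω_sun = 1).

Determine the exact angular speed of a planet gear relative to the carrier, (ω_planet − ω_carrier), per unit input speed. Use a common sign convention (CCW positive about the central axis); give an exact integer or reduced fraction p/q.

N_ring = 39 + 2·29 = 97
39(ω_s−ω_c) = −97(ω_r−ω_c),  ω_r=0, ω_s=1
39(1−ω_c) = −97(0−ω_c)  ⇒  136ω_c = 39  ⇒  ω_c = 39/136
sun–planet: 39·(1−39/136) = −29·(ω_p−ω_c)  ⇒  ω_p−ω_c = −(39/29)·(97/136) = -3783/3944

-3783/3944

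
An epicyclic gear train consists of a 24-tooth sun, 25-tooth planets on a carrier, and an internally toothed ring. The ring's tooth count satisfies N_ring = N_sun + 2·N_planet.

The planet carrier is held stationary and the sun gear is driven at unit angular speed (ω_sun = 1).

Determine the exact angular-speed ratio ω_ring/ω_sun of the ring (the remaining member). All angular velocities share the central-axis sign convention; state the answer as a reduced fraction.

-12/37

N_ring = 24 + 2·25 = 74
24(ω_s−ω_c) = −74(ω_r−ω_c),  ω_c=0, ω_s=1
ω_r = 0 − (24/74)(1−0) = -12/37
ω_r/ω_s = -12/37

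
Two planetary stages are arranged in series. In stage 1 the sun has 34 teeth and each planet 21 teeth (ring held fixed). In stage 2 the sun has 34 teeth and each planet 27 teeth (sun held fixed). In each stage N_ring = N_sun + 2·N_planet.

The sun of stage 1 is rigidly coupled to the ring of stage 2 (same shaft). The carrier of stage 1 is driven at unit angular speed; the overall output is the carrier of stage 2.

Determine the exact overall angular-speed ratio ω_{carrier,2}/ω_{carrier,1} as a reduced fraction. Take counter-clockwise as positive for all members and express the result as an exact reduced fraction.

Stage 1: N_ring = 34 + 2·21 = 76
Stage 1: 34(ω_s−ω_c) = −76(ω_r−ω_c),  ω_r=0, ω_c=1
Stage 1: ω_s = 1 − (76/34)(0−1) = 55/17
  ⇒ ω_s¹/ω_c¹ = 55/17
Stage 2: N_ring = 34 + 2·27 = 88
Stage 2: 34(ω_s−ω_c) = −88(ω_r−ω_c),  ω_s=0, ω_r=1
Stage 2: 34(0−ω_c) = −88(1−ω_c)  ⇒  122ω_c = 88  ⇒  ω_c = 44/61
  ⇒ ω_c²/ω_r² = 44/61
Coupling ω_r² = ω_s¹ ⇒ overall = 55/17 × 44/61 = 2420/1037

2420/1037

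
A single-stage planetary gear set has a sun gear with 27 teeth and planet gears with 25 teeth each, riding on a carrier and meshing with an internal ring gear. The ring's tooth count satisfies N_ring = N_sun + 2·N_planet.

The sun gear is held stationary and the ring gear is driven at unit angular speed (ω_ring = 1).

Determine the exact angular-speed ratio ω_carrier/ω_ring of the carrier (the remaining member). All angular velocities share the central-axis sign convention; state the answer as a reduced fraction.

N_ring = 27 + 2·25 = 77
27(ω_s−ω_c) = −77(ω_r−ω_c),  ω_s=0, ω_r=1
27(0−ω_c) = −77(1−ω_c)  ⇒  104ω_c = 77  ⇒  ω_c = 77/104
ω_c/ω_r = 77/104

77/104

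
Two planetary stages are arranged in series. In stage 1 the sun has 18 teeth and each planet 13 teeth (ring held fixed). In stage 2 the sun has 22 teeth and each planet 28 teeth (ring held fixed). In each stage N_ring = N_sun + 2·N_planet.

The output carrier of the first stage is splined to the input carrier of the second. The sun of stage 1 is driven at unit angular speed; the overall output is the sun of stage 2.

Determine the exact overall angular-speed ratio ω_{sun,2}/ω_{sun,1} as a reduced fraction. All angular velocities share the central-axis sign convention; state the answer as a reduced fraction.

450/341

Stage 1: N_ring = 18 + 2·13 = 44
Stage 1: 18(ω_s−ω_c) = −44(ω_r−ω_c),  ω_r=0, ω_s=1
Stage 1: 18(1−ω_c) = −44(0−ω_c)  ⇒  62ω_c = 18  ⇒  ω_c = 9/31
  ⇒ ω_c¹/ω_s¹ = 9/31
Stage 2: N_ring = 22 + 2·28 = 78
Stage 2: 22(ω_s−ω_c) = −78(ω_r−ω_c),  ω_r=0, ω_c=1
Stage 2: ω_s = 1 − (78/22)(0−1) = 50/11
  ⇒ ω_s²/ω_c² = 50/11
Coupling ω_c² = ω_c¹ ⇒ overall = 9/31 × 50/11 = 450/341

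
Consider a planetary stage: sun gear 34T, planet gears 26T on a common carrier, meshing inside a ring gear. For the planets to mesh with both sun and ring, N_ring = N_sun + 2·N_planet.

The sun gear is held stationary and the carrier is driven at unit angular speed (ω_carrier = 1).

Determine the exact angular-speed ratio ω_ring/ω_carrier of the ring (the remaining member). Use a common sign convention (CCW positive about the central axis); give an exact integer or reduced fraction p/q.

60/43

N_ring = 34 + 2·26 = 86
34(ω_s−ω_c) = −86(ω_r−ω_c),  ω_s=0, ω_c=1
ω_r = 1 − (34/86)(0−1) = 60/43
ω_r/ω_c = 60/43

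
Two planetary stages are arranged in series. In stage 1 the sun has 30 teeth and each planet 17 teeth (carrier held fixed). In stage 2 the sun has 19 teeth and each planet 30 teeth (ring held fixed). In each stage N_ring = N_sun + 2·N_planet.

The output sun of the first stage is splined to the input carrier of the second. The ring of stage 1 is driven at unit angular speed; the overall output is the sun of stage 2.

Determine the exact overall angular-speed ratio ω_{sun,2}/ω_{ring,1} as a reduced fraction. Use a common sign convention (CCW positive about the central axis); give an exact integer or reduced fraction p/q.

-3136/285

Stage 1: N_ring = 30 + 2·17 = 64
Stage 1: 30(ω_s−ω_c) = −64(ω_r−ω_c),  ω_c=0, ω_r=1
Stage 1: ω_s = 0 − (64/30)(1−0) = -32/15
  ⇒ ω_s¹/ω_r¹ = -32/15
Stage 2: N_ring = 19 + 2·30 = 79
Stage 2: 19(ω_s−ω_c) = −79(ω_r−ω_c),  ω_r=0, ω_c=1
Stage 2: ω_s = 1 − (79/19)(0−1) = 98/19
  ⇒ ω_s²/ω_c² = 98/19
Coupling ω_c² = ω_s¹ ⇒ overall = -32/15 × 98/19 = -3136/285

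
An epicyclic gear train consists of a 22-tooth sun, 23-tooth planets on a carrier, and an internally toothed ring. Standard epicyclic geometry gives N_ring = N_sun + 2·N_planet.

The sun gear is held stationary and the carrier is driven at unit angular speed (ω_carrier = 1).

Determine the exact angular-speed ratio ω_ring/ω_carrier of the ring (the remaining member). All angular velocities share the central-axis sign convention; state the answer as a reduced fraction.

45/34

N_ring = 22 + 2·23 = 68
22(ω_s−ω_c) = −68(ω_r−ω_c),  ω_s=0, ω_c=1
ω_r = 1 − (22/68)(0−1) = 45/34
ω_r/ω_c = 45/34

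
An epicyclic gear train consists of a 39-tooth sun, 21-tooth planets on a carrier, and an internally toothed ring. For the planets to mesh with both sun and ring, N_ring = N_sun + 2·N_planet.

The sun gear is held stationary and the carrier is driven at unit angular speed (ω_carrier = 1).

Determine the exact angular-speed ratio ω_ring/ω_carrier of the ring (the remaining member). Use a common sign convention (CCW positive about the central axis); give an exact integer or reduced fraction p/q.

N_ring = 39 + 2·21 = 81
39(ω_s−ω_c) = −81(ω_r−ω_c),  ω_s=0, ω_c=1
ω_r = 1 − (39/81)(0−1) = 40/27
ω_r/ω_c = 40/27

40/27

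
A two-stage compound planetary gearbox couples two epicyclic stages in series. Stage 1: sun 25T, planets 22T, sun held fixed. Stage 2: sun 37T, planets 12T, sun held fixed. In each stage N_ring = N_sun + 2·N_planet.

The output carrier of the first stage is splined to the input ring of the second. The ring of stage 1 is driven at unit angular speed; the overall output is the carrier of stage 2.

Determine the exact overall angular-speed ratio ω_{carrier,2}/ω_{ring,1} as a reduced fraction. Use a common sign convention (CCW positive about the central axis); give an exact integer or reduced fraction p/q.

Stage 1: N_ring = 25 + 2·22 = 69
Stage 1: 25(ω_s−ω_c) = −69(ω_r−ω_c),  ω_s=0, ω_r=1
Stage 1: 25(0−ω_c) = −69(1−ω_c)  ⇒  94ω_c = 69  ⇒  ω_c = 69/94
  ⇒ ω_c¹/ω_r¹ = 69/94
Stage 2: N_ring = 37 + 2·12 = 61
Stage 2: 37(ω_s−ω_c) = −61(ω_r−ω_c),  ω_s=0, ω_r=1
Stage 2: 37(0−ω_c) = −61(1−ω_c)  ⇒  98ω_c = 61  ⇒  ω_c = 61/98
  ⇒ ω_c²/ω_r² = 61/98
Coupling ω_r² = ω_c¹ ⇒ overall = 69/94 × 61/98 = 4209/9212

4209/9212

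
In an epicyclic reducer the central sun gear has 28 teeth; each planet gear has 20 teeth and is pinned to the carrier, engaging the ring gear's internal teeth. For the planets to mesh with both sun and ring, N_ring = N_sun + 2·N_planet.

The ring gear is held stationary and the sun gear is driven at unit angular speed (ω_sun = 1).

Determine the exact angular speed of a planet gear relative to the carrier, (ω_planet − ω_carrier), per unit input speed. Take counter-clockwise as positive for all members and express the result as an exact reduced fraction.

N_ring = 28 + 2·20 = 68
28(ω_s−ω_c) = −68(ω_r−ω_c),  ω_r=0, ω_s=1
28(1−ω_c) = −68(0−ω_c)  ⇒  96ω_c = 28  ⇒  ω_c = 7/24
sun–planet: 28·(1−7/24) = −20·(ω_p−ω_c)  ⇒  ω_p−ω_c = −(28/20)·(17/24) = -119/120

-119/120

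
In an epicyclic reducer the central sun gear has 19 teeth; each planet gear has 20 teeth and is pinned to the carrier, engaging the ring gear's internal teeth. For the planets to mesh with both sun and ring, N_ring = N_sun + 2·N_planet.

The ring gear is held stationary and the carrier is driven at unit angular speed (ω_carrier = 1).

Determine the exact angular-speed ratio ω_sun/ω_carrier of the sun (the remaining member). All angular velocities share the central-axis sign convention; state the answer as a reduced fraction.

78/19

N_ring = 19 + 2·20 = 59
19(ω_s−ω_c) = −59(ω_r−ω_c),  ω_r=0, ω_c=1
ω_s = 1 − (59/19)(0−1) = 78/19
ω_s/ω_c = 78/19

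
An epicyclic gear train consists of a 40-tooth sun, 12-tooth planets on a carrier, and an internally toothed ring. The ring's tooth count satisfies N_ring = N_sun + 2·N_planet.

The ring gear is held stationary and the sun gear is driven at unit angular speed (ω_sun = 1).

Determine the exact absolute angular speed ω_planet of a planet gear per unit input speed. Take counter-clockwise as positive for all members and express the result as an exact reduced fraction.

N_ring = 40 + 2·12 = 64
40(ω_s−ω_c) = −64(ω_r−ω_c),  ω_r=0, ω_s=1
40(1−ω_c) = −64(0−ω_c)  ⇒  104ω_c = 40  ⇒  ω_c = 5/13
sun–planet: 40·(1−5/13) = −12·(ω_p−ω_c)  ⇒  ω_p−ω_c = −(40/12)·(8/13) = -80/39
ω_p = 5/13 − 80/39 = -5/3

-5/3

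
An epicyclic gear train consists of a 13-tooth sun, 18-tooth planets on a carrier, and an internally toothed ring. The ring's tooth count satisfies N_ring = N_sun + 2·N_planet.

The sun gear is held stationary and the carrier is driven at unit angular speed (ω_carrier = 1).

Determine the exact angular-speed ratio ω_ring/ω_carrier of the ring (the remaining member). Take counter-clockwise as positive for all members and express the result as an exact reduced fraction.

62/49

N_ring = 13 + 2·18 = 49
13(ω_s−ω_c) = −49(ω_r−ω_c),  ω_s=0, ω_c=1
ω_r = 1 − (13/49)(0−1) = 62/49
ω_r/ω_c = 62/49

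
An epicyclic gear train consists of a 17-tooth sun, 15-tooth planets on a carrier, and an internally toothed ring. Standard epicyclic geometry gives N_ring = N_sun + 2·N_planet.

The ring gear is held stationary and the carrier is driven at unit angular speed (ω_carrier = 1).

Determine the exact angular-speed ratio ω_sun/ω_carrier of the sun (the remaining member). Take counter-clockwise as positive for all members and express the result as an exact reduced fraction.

N_ring = 17 + 2·15 = 47
17(ω_s−ω_c) = −47(ω_r−ω_c),  ω_r=0, ω_c=1
ω_s = 1 − (47/17)(0−1) = 64/17
ω_s/ω_c = 64/17

64/17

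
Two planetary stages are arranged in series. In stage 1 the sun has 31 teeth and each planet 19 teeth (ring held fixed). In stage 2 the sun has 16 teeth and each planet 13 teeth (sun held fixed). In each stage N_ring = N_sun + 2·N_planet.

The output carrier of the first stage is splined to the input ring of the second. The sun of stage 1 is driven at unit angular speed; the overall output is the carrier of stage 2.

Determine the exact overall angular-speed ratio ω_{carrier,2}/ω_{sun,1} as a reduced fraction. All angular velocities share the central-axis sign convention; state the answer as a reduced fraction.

651/2900

Stage 1: N_ring = 31 + 2·19 = 69
Stage 1: 31(ω_s−ω_c) = −69(ω_r−ω_c),  ω_r=0, ω_s=1
Stage 1: 31(1−ω_c) = −69(0−ω_c)  ⇒  100ω_c = 31  ⇒  ω_c = 31/100
  ⇒ ω_c¹/ω_s¹ = 31/100
Stage 2: N_ring = 16 + 2·13 = 42
Stage 2: 16(ω_s−ω_c) = −42(ω_r−ω_c),  ω_s=0, ω_r=1
Stage 2: 16(0−ω_c) = −42(1−ω_c)  ⇒  58ω_c = 42  ⇒  ω_c = 21/29
  ⇒ ω_c²/ω_r² = 21/29
Coupling ω_r² = ω_c¹ ⇒ overall = 31/100 × 21/29 = 651/2900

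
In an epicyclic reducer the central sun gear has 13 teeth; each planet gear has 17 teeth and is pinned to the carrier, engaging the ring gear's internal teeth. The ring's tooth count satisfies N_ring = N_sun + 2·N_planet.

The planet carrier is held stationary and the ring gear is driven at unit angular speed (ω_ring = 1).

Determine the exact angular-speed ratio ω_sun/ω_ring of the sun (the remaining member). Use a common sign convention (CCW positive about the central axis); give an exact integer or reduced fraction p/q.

-47/13

N_ring = 13 + 2·17 = 47
13(ω_s−ω_c) = −47(ω_r−ω_c),  ω_c=0, ω_r=1
ω_s = 0 − (47/13)(1−0) = -47/13
ω_s/ω_r = -47/13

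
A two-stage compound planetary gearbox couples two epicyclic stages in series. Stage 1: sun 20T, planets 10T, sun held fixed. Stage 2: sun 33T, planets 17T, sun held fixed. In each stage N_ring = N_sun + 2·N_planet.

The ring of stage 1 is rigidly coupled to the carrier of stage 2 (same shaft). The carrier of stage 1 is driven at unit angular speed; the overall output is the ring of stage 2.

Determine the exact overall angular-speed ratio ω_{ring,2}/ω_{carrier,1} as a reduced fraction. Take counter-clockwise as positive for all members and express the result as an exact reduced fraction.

150/67

Stage 1: N_ring = 20 + 2·10 = 40
Stage 1: 20(ω_s−ω_c) = −40(ω_r−ω_c),  ω_s=0, ω_c=1
Stage 1: ω_r = 1 − (20/40)(0−1) = 3/2
  ⇒ ω_r¹/ω_c¹ = 3/2
Stage 2: N_ring = 33 + 2·17 = 67
Stage 2: 33(ω_s−ω_c) = −67(ω_r−ω_c),  ω_s=0, ω_c=1
Stage 2: ω_r = 1 − (33/67)(0−1) = 100/67
  ⇒ ω_r²/ω_c² = 100/67
Coupling ω_c² = ω_r¹ ⇒ overall = 3/2 × 100/67 = 150/67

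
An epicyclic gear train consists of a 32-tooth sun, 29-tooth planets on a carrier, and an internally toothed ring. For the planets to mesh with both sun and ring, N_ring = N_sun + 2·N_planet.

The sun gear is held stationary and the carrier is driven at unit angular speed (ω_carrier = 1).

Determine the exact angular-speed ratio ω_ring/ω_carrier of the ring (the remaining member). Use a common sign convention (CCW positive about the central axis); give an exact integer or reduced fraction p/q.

N_ring = 32 + 2·29 = 90
32(ω_s−ω_c) = −90(ω_r−ω_c),  ω_s=0, ω_c=1
ω_r = 1 − (32/90)(0−1) = 61/45
ω_r/ω_c = 61/45

61/45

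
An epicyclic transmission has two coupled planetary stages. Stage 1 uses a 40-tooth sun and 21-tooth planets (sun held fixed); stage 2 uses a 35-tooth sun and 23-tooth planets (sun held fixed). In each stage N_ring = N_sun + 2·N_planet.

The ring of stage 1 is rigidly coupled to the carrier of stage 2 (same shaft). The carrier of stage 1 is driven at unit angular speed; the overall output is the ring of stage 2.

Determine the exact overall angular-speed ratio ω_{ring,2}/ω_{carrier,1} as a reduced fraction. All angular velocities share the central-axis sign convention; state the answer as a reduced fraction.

7076/3321

Stage 1: N_ring = 40 + 2·21 = 82
Stage 1: 40(ω_s−ω_c) = −82(ω_r−ω_c),  ω_s=0, ω_c=1
Stage 1: ω_r = 1 − (40/82)(0−1) = 61/41
  ⇒ ω_r¹/ω_c¹ = 61/41
Stage 2: N_ring = 35 + 2·23 = 81
Stage 2: 35(ω_s−ω_c) = −81(ω_r−ω_c),  ω_s=0, ω_c=1
Stage 2: ω_r = 1 − (35/81)(0−1) = 116/81
  ⇒ ω_r²/ω_c² = 116/81
Coupling ω_c² = ω_r¹ ⇒ overall = 61/41 × 116/81 = 7076/3321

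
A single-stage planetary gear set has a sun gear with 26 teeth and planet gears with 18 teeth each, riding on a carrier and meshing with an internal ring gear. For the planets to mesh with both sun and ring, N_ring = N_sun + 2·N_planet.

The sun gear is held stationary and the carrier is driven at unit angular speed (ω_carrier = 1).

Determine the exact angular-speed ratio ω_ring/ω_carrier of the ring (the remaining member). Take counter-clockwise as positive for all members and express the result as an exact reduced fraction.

44/31

N_ring = 26 + 2·18 = 62
26(ω_s−ω_c) = −62(ω_r−ω_c),  ω_s=0, ω_c=1
ω_r = 1 − (26/62)(0−1) = 44/31
ω_r/ω_c = 44/31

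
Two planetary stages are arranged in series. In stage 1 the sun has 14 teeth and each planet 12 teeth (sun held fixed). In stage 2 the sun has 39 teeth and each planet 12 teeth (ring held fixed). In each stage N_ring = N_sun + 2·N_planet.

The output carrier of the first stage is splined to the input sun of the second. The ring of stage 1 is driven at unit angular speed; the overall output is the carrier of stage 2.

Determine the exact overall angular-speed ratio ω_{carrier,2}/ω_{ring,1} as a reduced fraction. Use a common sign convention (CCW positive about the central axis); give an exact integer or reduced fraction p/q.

Stage 1: N_ring = 14 + 2·12 = 38
Stage 1: 14(ω_s−ω_c) = −38(ω_r−ω_c),  ω_s=0, ω_r=1
Stage 1: 14(0−ω_c) = −38(1−ω_c)  ⇒  52ω_c = 38  ⇒  ω_c = 19/26
  ⇒ ω_c¹/ω_r¹ = 19/26
Stage 2: N_ring = 39 + 2·12 = 63
Stage 2: 39(ω_s−ω_c) = −63(ω_r−ω_c),  ω_r=0, ω_s=1
Stage 2: 39(1−ω_c) = −63(0−ω_c)  ⇒  102ω_c = 39  ⇒  ω_c = 13/34
  ⇒ ω_c²/ω_s² = 13/34
Coupling ω_s² = ω_c¹ ⇒ overall = 19/26 × 13/34 = 19/68

19/68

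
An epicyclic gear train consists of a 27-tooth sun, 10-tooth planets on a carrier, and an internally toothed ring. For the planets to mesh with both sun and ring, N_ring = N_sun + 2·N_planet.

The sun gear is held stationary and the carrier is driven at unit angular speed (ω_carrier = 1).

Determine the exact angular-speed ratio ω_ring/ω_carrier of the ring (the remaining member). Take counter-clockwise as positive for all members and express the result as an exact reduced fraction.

N_ring = 27 + 2·10 = 47
27(ω_s−ω_c) = −47(ω_r−ω_c),  ω_s=0, ω_c=1
ω_r = 1 − (27/47)(0−1) = 74/47
ω_r/ω_c = 74/47

74/47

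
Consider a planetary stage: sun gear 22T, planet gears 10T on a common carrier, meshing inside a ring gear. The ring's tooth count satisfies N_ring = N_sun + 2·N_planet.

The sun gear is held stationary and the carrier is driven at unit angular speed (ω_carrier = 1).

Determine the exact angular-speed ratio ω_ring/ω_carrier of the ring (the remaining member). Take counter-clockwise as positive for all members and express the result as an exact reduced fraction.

N_ring = 22 + 2·10 = 42
22(ω_s−ω_c) = −42(ω_r−ω_c),  ω_s=0, ω_c=1
ω_r = 1 − (22/42)(0−1) = 32/21
ω_r/ω_c = 32/21

32/21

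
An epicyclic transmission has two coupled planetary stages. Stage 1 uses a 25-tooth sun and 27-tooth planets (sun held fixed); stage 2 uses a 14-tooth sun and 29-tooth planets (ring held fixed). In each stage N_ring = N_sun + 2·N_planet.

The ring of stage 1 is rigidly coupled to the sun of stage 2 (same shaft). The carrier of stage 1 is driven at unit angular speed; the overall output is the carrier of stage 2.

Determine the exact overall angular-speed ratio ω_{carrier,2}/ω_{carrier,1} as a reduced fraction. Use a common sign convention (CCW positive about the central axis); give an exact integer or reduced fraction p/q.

Stage 1: N_ring = 25 + 2·27 = 79
Stage 1: 25(ω_s−ω_c) = −79(ω_r−ω_c),  ω_s=0, ω_c=1
Stage 1: ω_r = 1 − (25/79)(0−1) = 104/79
  ⇒ ω_r¹/ω_c¹ = 104/79
Stage 2: N_ring = 14 + 2·29 = 72
Stage 2: 14(ω_s−ω_c) = −72(ω_r−ω_c),  ω_r=0, ω_s=1
Stage 2: 14(1−ω_c) = −72(0−ω_c)  ⇒  86ω_c = 14  ⇒  ω_c = 7/43
  ⇒ ω_c²/ω_s² = 7/43
Coupling ω_s² = ω_r¹ ⇒ overall = 104/79 × 7/43 = 728/3397

728/3397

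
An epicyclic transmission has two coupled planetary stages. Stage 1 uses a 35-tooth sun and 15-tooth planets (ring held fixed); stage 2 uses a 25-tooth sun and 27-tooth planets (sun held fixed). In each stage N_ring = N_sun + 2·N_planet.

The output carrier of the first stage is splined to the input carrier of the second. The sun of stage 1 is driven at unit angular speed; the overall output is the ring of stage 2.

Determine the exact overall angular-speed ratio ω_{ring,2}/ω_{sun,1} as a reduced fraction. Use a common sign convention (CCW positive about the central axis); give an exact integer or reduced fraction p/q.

Stage 1: N_ring = 35 + 2·15 = 65
Stage 1: 35(ω_s−ω_c) = −65(ω_r−ω_c),  ω_r=0, ω_s=1
Stage 1: 35(1−ω_c) = −65(0−ω_c)  ⇒  100ω_c = 35  ⇒  ω_c = 7/20
  ⇒ ω_c¹/ω_s¹ = 7/20
Stage 2: N_ring = 25 + 2·27 = 79
Stage 2: 25(ω_s−ω_c) = −79(ω_r−ω_c),  ω_s=0, ω_c=1
Stage 2: ω_r = 1 − (25/79)(0−1) = 104/79
  ⇒ ω_r²/ω_c² = 104/79
Coupling ω_c² = ω_c¹ ⇒ overall = 7/20 × 104/79 = 182/395

182/395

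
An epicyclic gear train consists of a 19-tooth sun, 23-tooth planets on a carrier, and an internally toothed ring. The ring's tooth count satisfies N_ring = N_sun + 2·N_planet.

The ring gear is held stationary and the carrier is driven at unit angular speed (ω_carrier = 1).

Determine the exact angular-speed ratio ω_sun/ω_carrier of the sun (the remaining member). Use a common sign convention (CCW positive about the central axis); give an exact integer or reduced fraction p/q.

N_ring = 19 + 2·23 = 65
19(ω_s−ω_c) = −65(ω_r−ω_c),  ω_r=0, ω_c=1
ω_s = 1 − (65/19)(0−1) = 84/19
ω_s/ω_c = 84/19

84/19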